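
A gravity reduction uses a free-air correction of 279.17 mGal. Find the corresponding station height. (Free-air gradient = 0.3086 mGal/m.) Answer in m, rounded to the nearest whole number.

905

h = 279.17 / 0.3086 = 904.63 m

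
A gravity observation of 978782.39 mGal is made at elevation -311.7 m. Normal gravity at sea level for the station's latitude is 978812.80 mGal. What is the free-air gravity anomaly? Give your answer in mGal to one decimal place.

Free-air correction = 0.3086 × -311.7 = -96.19 mGal
Free-air anomaly = 978782.39 − 978812.80 + (-96.19) = -126.60 mGal

-126.6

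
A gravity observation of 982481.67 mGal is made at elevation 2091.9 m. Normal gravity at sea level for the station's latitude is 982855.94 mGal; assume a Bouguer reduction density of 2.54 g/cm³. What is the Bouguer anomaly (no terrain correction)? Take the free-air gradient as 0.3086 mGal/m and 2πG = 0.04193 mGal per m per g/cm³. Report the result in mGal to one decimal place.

48.5

Free-air correction = 0.3086 × 2091.9 = 645.56 mGal
Free-air anomaly = 982481.67 − 982855.94 + (645.56) = 271.29 mGal
Bouguer slab correction = 0.04193 × 2.54 × 2091.9 = 222.79 mGal
Simple Bouguer anomaly = 271.29 − (222.79) = 48.50 mGal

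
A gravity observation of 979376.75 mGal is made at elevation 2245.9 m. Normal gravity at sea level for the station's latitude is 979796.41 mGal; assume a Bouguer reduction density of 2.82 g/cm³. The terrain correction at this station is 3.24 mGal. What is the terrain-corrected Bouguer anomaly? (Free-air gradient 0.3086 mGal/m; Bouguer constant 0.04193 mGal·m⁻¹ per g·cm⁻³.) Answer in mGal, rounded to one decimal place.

11.1

Free-air correction = 0.3086 × 2245.9 = 693.08 mGal
Free-air anomaly = 979376.75 − 979796.41 + (693.08) = 273.42 mGal
Bouguer slab correction = 0.04193 × 2.82 × 2245.9 = 265.56 mGal
Simple Bouguer anomaly = 273.42 − (265.56) = 7.86 mGal
Complete Bouguer anomaly = 7.86 + 3.24 = 11.10 mGal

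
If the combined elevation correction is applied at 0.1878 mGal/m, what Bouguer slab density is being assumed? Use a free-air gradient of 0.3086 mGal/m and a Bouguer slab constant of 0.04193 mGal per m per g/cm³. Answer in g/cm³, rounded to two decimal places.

0.1878 = 0.3086 − 0.04193 × ρ
ρ = (0.3086 − 0.1878) / 0.04193 = 2.88 g/cm³

2.88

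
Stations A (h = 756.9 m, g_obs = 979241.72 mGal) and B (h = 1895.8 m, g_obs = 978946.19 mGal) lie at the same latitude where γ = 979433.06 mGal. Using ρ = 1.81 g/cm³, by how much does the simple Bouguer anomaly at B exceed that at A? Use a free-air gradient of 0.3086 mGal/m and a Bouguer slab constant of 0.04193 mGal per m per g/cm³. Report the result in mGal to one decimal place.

Δg_SB(A) = 979241.72 − 979433.06 + 0.3086×756.9 − 0.04193×1.81×756.9 = -15.20 mGal
Δg_SB(B) = 978946.19 − 979433.06 + 0.3086×1895.8 − 0.04193×1.81×1895.8 = -45.70 mGal
Difference = -45.70 − (-15.20) = -30.50 mGal

-30.5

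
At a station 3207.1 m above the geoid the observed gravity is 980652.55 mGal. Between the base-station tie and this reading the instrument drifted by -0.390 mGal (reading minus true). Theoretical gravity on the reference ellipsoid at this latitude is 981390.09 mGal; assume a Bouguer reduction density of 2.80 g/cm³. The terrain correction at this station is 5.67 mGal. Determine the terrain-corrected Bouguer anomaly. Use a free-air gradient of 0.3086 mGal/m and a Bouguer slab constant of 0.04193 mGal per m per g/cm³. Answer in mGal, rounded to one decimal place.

Drift-corrected reading = 980652.55 − (-0.390) = 980652.940 mGal
Free-air correction = 0.3086 × 3207.1 = 989.71 mGal
Free-air anomaly = 980652.940 − 981390.09 + (989.71) = 252.560 mGal
Bouguer slab correction = 0.04193 × 2.80 × 3207.1 = 376.53 mGal
Simple Bouguer anomaly = 252.560 − (376.53) = -123.970 mGal
Complete Bouguer anomaly = -123.970 + 5.67 = -118.300 mGal

-118.3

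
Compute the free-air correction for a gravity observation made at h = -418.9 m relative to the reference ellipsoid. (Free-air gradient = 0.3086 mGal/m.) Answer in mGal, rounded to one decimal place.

Free-air correction = 0.3086 × -418.9 = -129.3 mGal

-129.3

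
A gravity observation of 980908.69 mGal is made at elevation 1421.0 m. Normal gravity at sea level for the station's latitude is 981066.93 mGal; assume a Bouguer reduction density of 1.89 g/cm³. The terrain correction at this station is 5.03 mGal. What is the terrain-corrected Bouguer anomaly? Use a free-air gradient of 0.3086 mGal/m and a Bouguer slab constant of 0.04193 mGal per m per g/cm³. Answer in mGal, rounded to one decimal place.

Free-air correction = 0.3086 × 1421.0 = 438.52 mGal
Free-air anomaly = 980908.69 − 981066.93 + (438.52) = 280.28 mGal
Bouguer slab correction = 0.04193 × 1.89 × 1421.0 = 112.61 mGal
Simple Bouguer anomaly = 280.28 − (112.61) = 167.67 mGal
Complete Bouguer anomaly = 167.67 + 5.03 = 172.70 mGal

172.7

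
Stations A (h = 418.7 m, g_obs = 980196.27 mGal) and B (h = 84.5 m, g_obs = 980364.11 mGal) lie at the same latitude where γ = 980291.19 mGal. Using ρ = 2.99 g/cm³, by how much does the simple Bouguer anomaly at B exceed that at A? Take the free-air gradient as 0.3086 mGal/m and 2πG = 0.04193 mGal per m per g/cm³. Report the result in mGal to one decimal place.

Δg_SB(A) = 980196.27 − 980291.19 + 0.3086×418.7 − 0.04193×2.99×418.7 = -18.20 mGal
Δg_SB(B) = 980364.11 − 980291.19 + 0.3086×84.5 − 0.04193×2.99×84.5 = 88.40 mGal
Difference = 88.40 − (-18.20) = 106.60 mGal

106.6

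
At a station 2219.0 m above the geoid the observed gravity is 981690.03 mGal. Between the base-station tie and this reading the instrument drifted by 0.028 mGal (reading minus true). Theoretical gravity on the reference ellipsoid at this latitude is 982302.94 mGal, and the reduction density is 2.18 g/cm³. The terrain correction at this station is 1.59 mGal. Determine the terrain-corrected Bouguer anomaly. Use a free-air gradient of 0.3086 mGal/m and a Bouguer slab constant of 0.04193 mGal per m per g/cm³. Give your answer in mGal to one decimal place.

Drift-corrected reading = 981690.03 − (0.028) = 981690.002 mGal
Free-air correction = 0.3086 × 2219.0 = 684.78 mGal
Free-air anomaly = 981690.002 − 982302.94 + (684.78) = 71.842 mGal
Bouguer slab correction = 0.04193 × 2.18 × 2219.0 = 202.83 mGal
Simple Bouguer anomaly = 71.842 − (202.83) = -130.988 mGal
Complete Bouguer anomaly = -130.988 + 1.59 = -129.398 mGal

-129.4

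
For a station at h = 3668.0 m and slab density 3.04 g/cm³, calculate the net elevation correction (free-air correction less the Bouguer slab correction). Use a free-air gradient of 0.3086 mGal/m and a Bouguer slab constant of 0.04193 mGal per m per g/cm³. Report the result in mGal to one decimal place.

664.4

Combined gradient = 0.3086 − 0.04193 × 3.04 = 0.1811328 mGal/m
Combined elevation correction = 0.1811328 × 3668.0 = 664.4 mGal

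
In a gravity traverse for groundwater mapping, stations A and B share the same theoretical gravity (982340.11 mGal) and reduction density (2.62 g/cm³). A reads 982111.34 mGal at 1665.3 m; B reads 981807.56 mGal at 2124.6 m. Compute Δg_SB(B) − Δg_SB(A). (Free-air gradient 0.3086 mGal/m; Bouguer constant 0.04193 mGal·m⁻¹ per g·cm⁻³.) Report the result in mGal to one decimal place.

Δg_SB(A) = 982111.34 − 982340.11 + 0.3086×1665.3 − 0.04193×2.62×1665.3 = 102.20 mGal
Δg_SB(B) = 981807.56 − 982340.11 + 0.3086×2124.6 − 0.04193×2.62×2124.6 = -110.30 mGal
Difference = -110.30 − (102.20) = -212.50 mGal

-212.5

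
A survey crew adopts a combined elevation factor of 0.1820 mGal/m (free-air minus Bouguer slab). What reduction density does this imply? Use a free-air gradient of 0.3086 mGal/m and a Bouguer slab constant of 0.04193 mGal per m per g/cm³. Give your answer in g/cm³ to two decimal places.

3.02

0.1820 = 0.3086 − 0.04193 × ρ
ρ = (0.3086 − 0.1820) / 0.04193 = 3.02 g/cm³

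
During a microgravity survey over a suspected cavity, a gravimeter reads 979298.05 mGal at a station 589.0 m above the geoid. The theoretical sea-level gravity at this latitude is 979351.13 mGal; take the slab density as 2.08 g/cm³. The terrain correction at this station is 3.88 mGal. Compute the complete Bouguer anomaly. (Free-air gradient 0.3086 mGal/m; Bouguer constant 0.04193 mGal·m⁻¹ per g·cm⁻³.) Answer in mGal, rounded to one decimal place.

81.2

Free-air correction = 0.3086 × 589.0 = 181.77 mGal
Free-air anomaly = 979298.05 − 979351.13 + (181.77) = 128.69 mGal
Bouguer slab correction = 0.04193 × 2.08 × 589.0 = 51.37 mGal
Simple Bouguer anomaly = 128.69 − (51.37) = 77.32 mGal
Complete Bouguer anomaly = 77.32 + 3.88 = 81.20 mGal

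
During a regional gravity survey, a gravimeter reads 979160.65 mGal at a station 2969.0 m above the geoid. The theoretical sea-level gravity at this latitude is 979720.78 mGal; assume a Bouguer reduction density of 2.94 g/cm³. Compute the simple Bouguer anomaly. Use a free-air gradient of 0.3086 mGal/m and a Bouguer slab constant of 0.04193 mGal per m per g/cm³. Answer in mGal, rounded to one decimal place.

Free-air correction = 0.3086 × 2969.0 = 916.23 mGal
Free-air anomaly = 979160.65 − 979720.78 + (916.23) = 356.10 mGal
Bouguer slab correction = 0.04193 × 2.94 × 2969.0 = 366.00 mGal
Simple Bouguer anomaly = 356.10 − (366.00) = -9.90 mGal

-9.9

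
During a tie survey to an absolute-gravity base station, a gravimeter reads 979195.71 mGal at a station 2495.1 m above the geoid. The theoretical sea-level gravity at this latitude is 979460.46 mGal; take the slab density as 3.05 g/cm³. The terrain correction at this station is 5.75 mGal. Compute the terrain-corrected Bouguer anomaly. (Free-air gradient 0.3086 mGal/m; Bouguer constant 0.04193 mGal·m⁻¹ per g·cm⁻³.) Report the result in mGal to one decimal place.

Free-air correction = 0.3086 × 2495.1 = 769.99 mGal
Free-air anomaly = 979195.71 − 979460.46 + (769.99) = 505.24 mGal
Bouguer slab correction = 0.04193 × 3.05 × 2495.1 = 319.09 mGal
Simple Bouguer anomaly = 505.24 − (319.09) = 186.15 mGal
Complete Bouguer anomaly = 186.15 + 5.75 = 191.90 mGal

191.9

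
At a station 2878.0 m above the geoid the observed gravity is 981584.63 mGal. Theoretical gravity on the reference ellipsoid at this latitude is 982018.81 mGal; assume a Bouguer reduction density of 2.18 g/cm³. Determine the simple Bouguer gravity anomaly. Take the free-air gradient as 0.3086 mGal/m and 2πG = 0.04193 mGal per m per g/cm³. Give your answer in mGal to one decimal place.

Free-air correction = 0.3086 × 2878.0 = 888.15 mGal
Free-air anomaly = 981584.63 − 982018.81 + (888.15) = 453.97 mGal
Bouguer slab correction = 0.04193 × 2.18 × 2878.0 = 263.07 mGal
Simple Bouguer anomaly = 453.97 − (263.07) = 190.90 mGal

190.9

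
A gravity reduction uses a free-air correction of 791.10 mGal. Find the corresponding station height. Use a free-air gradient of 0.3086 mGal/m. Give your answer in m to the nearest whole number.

h = 791.10 / 0.3086 = 2563.51 m

2564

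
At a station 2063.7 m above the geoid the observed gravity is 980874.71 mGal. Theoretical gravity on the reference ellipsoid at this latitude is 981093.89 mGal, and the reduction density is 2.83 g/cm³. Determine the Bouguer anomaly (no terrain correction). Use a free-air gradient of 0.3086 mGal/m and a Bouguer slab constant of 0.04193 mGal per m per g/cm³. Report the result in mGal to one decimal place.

172.8

Free-air correction = 0.3086 × 2063.7 = 636.86 mGal
Free-air anomaly = 980874.71 − 981093.89 + (636.86) = 417.68 mGal
Bouguer slab correction = 0.04193 × 2.83 × 2063.7 = 244.88 mGal
Simple Bouguer anomaly = 417.68 − (244.88) = 172.80 mGal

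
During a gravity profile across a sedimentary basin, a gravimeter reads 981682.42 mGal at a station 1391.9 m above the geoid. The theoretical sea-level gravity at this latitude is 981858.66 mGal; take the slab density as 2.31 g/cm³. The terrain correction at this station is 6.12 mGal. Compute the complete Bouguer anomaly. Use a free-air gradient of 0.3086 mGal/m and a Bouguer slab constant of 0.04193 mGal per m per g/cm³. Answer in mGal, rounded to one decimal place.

124.6

Free-air correction = 0.3086 × 1391.9 = 429.54 mGal
Free-air anomaly = 981682.42 − 981858.66 + (429.54) = 253.30 mGal
Bouguer slab correction = 0.04193 × 2.31 × 1391.9 = 134.82 mGal
Simple Bouguer anomaly = 253.30 − (134.82) = 118.48 mGal
Complete Bouguer anomaly = 118.48 + 6.12 = 124.60 mGal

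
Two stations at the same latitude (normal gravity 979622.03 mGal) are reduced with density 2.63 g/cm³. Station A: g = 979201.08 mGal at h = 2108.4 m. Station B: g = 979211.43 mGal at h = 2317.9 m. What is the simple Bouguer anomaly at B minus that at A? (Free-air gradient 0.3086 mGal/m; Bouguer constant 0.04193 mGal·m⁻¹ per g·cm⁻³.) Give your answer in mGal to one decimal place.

Δg_SB(A) = 979201.08 − 979622.03 + 0.3086×2108.4 − 0.04193×2.63×2108.4 = -2.80 mGal
Δg_SB(B) = 979211.43 − 979622.03 + 0.3086×2317.9 − 0.04193×2.63×2317.9 = 49.10 mGal
Difference = 49.10 − (-2.80) = 51.90 mGal

51.9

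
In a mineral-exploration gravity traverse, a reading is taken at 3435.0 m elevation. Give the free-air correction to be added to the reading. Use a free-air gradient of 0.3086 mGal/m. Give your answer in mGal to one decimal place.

Free-air correction = 0.3086 × 3435.0 = 1060.0 mGal

1060.0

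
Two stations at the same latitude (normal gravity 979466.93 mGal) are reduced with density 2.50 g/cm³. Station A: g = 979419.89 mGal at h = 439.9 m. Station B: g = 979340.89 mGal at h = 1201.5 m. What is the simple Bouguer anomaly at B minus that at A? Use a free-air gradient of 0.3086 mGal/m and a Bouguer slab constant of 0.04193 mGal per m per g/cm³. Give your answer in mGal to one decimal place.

Δg_SB(A) = 979419.89 − 979466.93 + 0.3086×439.9 − 0.04193×2.50×439.9 = 42.60 mGal
Δg_SB(B) = 979340.89 − 979466.93 + 0.3086×1201.5 − 0.04193×2.50×1201.5 = 118.80 mGal
Difference = 118.80 − (42.60) = 76.20 mGal

76.2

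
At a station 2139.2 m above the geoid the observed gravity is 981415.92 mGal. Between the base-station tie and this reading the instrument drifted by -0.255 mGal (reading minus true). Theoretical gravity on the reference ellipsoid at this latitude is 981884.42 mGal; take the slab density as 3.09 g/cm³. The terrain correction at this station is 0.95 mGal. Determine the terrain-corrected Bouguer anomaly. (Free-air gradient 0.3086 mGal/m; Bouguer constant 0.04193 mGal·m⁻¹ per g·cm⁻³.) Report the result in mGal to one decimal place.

-84.3

Drift-corrected reading = 981415.92 − (-0.255) = 981416.175 mGal
Free-air correction = 0.3086 × 2139.2 = 660.16 mGal
Free-air anomaly = 981416.175 − 981884.42 + (660.16) = 191.915 mGal
Bouguer slab correction = 0.04193 × 3.09 × 2139.2 = 277.16 mGal
Simple Bouguer anomaly = 191.915 − (277.16) = -85.245 mGal
Complete Bouguer anomaly = -85.245 + 0.95 = -84.295 mGal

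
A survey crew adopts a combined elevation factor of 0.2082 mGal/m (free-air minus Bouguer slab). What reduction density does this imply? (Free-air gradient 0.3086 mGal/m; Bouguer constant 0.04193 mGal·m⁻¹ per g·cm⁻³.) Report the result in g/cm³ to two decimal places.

2.39

0.2082 = 0.3086 − 0.04193 × ρ
ρ = (0.3086 − 0.2082) / 0.04193 = 2.39 g/cm³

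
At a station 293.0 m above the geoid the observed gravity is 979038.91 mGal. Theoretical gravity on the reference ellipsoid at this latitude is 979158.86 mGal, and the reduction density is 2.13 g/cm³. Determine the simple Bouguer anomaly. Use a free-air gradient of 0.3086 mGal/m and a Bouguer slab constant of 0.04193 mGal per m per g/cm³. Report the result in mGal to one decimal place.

Free-air correction = 0.3086 × 293.0 = 90.42 mGal
Free-air anomaly = 979038.91 − 979158.86 + (90.42) = -29.53 mGal
Bouguer slab correction = 0.04193 × 2.13 × 293.0 = 26.17 mGal
Simple Bouguer anomaly = -29.53 − (26.17) = -55.70 mGal

-55.7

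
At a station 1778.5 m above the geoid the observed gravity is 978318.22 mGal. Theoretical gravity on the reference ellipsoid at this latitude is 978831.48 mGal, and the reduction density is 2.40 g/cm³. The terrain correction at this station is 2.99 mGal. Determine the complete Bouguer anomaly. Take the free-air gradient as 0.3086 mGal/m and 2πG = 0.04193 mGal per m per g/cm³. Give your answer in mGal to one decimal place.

-140.4

Free-air correction = 0.3086 × 1778.5 = 548.85 mGal
Free-air anomaly = 978318.22 − 978831.48 + (548.85) = 35.59 mGal
Bouguer slab correction = 0.04193 × 2.40 × 1778.5 = 178.97 mGal
Simple Bouguer anomaly = 35.59 − (178.97) = -143.38 mGal
Complete Bouguer anomaly = -143.38 + 2.99 = -140.39 mGal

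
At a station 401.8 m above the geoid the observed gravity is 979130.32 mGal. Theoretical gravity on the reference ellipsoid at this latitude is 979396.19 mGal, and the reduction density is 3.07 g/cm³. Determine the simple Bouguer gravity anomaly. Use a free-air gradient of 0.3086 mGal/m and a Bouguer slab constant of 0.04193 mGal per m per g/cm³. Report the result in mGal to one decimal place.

Free-air correction = 0.3086 × 401.8 = 124.00 mGal
Free-air anomaly = 979130.32 − 979396.19 + (124.00) = -141.87 mGal
Bouguer slab correction = 0.04193 × 3.07 × 401.8 = 51.72 mGal
Simple Bouguer anomaly = -141.87 − (51.72) = -193.59 mGal

-193.6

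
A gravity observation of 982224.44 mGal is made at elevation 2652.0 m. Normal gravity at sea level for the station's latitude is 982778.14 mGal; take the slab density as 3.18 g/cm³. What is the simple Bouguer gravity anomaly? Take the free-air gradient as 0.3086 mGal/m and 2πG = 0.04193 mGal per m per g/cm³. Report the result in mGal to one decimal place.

-88.9

Free-air correction = 0.3086 × 2652.0 = 818.41 mGal
Free-air anomaly = 982224.44 − 982778.14 + (818.41) = 264.71 mGal
Bouguer slab correction = 0.04193 × 3.18 × 2652.0 = 353.61 mGal
Simple Bouguer anomaly = 264.71 − (353.61) = -88.90 mGal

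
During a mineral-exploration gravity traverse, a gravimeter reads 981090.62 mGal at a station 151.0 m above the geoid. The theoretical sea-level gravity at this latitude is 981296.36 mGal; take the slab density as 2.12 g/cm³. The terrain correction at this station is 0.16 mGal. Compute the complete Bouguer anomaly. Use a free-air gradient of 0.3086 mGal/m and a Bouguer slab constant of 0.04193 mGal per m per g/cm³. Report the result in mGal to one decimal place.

-172.4

Free-air correction = 0.3086 × 151.0 = 46.60 mGal
Free-air anomaly = 981090.62 − 981296.36 + (46.60) = -159.14 mGal
Bouguer slab correction = 0.04193 × 2.12 × 151.0 = 13.42 mGal
Simple Bouguer anomaly = -159.14 − (13.42) = -172.56 mGal
Complete Bouguer anomaly = -172.56 + 0.16 = -172.40 mGal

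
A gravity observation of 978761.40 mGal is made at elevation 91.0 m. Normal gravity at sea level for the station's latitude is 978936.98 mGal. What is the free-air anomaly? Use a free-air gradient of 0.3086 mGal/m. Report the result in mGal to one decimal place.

Free-air correction = 0.3086 × 91.0 = 28.08 mGal
Free-air anomaly = 978761.40 − 978936.98 + (28.08) = -147.50 mGal

-147.5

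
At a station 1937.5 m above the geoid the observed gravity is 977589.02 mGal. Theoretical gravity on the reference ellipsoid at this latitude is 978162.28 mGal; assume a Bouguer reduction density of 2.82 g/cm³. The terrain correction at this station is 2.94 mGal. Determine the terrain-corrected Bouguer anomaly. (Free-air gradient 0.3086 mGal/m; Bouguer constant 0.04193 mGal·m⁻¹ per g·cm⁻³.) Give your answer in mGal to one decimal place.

-201.5

Free-air correction = 0.3086 × 1937.5 = 597.91 mGal
Free-air anomaly = 977589.02 − 978162.28 + (597.91) = 24.65 mGal
Bouguer slab correction = 0.04193 × 2.82 × 1937.5 = 229.10 mGal
Simple Bouguer anomaly = 24.65 − (229.10) = -204.45 mGal
Complete Bouguer anomaly = -204.45 + 2.94 = -201.51 mGal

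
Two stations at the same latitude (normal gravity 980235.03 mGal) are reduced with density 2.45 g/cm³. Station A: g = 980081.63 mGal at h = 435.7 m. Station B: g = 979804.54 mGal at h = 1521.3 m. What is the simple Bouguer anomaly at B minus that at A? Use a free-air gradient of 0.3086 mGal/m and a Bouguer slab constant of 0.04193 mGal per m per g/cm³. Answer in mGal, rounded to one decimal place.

-53.6

Δg_SB(A) = 980081.63 − 980235.03 + 0.3086×435.7 − 0.04193×2.45×435.7 = -63.70 mGal
Δg_SB(B) = 979804.54 − 980235.03 + 0.3086×1521.3 − 0.04193×2.45×1521.3 = -117.30 mGal
Difference = -117.30 − (-63.70) = -53.60 mGal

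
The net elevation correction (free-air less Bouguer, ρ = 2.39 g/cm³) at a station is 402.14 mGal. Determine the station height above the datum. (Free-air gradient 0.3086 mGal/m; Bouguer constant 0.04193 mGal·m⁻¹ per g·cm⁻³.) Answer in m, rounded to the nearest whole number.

Combined gradient = 0.3086 − 0.04193 × 2.39 = 0.2083873 mGal/m
h = 402.14 / 0.2083873 = 1929.77 m

1930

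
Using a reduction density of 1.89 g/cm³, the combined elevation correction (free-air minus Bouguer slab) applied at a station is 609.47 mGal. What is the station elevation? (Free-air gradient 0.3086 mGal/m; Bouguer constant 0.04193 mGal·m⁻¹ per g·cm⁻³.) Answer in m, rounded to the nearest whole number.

2657

Combined gradient = 0.3086 − 0.04193 × 1.89 = 0.2293523 mGal/m
h = 609.47 / 0.2293523 = 2657.35 m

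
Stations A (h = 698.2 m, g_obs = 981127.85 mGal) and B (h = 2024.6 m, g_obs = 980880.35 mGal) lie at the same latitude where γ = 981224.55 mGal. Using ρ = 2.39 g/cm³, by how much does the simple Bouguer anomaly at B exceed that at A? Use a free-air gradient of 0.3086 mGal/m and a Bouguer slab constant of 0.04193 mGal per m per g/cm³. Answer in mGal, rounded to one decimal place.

28.9

Δg_SB(A) = 981127.85 − 981224.55 + 0.3086×698.2 − 0.04193×2.39×698.2 = 48.80 mGal
Δg_SB(B) = 980880.35 − 981224.55 + 0.3086×2024.6 − 0.04193×2.39×2024.6 = 77.70 mGal
Difference = 77.70 − (48.80) = 28.90 mGal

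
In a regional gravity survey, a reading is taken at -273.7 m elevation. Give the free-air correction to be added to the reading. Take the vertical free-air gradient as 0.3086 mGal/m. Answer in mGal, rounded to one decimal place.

-84.5

Free-air correction = 0.3086 × -273.7 = -84.5 mGal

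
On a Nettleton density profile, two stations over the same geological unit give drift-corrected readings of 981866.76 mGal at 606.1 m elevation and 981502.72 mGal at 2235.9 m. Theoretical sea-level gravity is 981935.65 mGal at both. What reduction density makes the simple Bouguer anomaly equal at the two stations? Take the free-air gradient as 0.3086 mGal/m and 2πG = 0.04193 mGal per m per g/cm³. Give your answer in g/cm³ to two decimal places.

Δg_obs = 981502.72 − 981866.76 = -364.04 mGal over Δh = 2235.9 − 606.1 = 1629.8 m
Equal Bouguer anomalies ⇒ Δg_obs + (0.3086 − 0.04193ρ)·Δh = 0
0.3086 − 0.04193ρ = −Δg_obs/Δh = 0.22336
ρ = (0.3086 − 0.22336) / 0.04193 = 2.03 g/cm³

2.03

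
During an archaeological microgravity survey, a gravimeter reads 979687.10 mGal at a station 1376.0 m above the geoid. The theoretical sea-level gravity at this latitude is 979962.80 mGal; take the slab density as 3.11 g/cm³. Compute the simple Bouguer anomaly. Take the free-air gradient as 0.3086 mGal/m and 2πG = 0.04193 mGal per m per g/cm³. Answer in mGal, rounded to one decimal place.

-30.5

Free-air correction = 0.3086 × 1376.0 = 424.63 mGal
Free-air anomaly = 979687.10 − 979962.80 + (424.63) = 148.93 mGal
Bouguer slab correction = 0.04193 × 3.11 × 1376.0 = 179.43 mGal
Simple Bouguer anomaly = 148.93 − (179.43) = -30.50 mGal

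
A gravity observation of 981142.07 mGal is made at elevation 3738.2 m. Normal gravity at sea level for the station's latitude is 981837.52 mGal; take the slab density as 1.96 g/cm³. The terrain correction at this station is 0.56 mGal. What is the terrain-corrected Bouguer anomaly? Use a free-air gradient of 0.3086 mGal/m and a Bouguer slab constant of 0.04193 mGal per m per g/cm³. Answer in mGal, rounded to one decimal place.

151.5

Free-air correction = 0.3086 × 3738.2 = 1153.61 mGal
Free-air anomaly = 981142.07 − 981837.52 + (1153.61) = 458.16 mGal
Bouguer slab correction = 0.04193 × 1.96 × 3738.2 = 307.22 mGal
Simple Bouguer anomaly = 458.16 − (307.22) = 150.94 mGal
Complete Bouguer anomaly = 150.94 + 0.56 = 151.50 mGal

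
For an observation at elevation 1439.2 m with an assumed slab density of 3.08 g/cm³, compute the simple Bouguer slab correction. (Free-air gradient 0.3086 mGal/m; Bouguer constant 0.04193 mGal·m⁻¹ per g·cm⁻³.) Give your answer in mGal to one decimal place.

185.9

Bouguer slab correction = 0.04193 × 3.08 × 1439.2 = 185.9 mGal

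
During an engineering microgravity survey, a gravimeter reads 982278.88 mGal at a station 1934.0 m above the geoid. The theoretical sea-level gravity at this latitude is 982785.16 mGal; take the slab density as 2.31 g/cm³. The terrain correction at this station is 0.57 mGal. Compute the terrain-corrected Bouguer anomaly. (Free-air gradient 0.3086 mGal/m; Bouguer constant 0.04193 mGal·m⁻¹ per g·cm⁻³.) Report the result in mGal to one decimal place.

-96.2

Free-air correction = 0.3086 × 1934.0 = 596.83 mGal
Free-air anomaly = 982278.88 − 982785.16 + (596.83) = 90.55 mGal
Bouguer slab correction = 0.04193 × 2.31 × 1934.0 = 187.32 mGal
Simple Bouguer anomaly = 90.55 − (187.32) = -96.77 mGal
Complete Bouguer anomaly = -96.77 + 0.57 = -96.20 mGal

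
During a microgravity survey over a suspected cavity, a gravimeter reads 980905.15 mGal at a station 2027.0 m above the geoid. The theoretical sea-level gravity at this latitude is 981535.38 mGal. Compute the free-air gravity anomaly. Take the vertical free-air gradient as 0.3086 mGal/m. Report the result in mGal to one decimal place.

Free-air correction = 0.3086 × 2027.0 = 625.53 mGal
Free-air anomaly = 980905.15 − 981535.38 + (625.53) = -4.70 mGal

-4.7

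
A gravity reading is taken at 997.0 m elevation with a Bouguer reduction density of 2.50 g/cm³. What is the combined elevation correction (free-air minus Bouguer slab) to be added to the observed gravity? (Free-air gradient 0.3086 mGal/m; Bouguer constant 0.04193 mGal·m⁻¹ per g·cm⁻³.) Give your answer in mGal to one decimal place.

Combined gradient = 0.3086 − 0.04193 × 2.50 = 0.2037750 mGal/m
Combined elevation correction = 0.2037750 × 997.0 = 203.2 mGal

203.2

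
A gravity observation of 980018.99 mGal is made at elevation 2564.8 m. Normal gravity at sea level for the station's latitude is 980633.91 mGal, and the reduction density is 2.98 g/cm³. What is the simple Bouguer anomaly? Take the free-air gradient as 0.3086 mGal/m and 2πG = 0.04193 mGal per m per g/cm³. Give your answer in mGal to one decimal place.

Free-air correction = 0.3086 × 2564.8 = 791.50 mGal
Free-air anomaly = 980018.99 − 980633.91 + (791.50) = 176.58 mGal
Bouguer slab correction = 0.04193 × 2.98 × 2564.8 = 320.48 mGal
Simple Bouguer anomaly = 176.58 − (320.48) = -143.90 mGal

-143.9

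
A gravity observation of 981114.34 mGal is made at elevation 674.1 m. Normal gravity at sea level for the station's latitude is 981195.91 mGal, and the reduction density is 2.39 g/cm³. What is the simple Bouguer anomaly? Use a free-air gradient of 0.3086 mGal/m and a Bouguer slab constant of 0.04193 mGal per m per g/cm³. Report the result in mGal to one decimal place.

Free-air correction = 0.3086 × 674.1 = 208.03 mGal
Free-air anomaly = 981114.34 − 981195.91 + (208.03) = 126.46 mGal
Bouguer slab correction = 0.04193 × 2.39 × 674.1 = 67.55 mGal
Simple Bouguer anomaly = 126.46 − (67.55) = 58.91 mGal

58.9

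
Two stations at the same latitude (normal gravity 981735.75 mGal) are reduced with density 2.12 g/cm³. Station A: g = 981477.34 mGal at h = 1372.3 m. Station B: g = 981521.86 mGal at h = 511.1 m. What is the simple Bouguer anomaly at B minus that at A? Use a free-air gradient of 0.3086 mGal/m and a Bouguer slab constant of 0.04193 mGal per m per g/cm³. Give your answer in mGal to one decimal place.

Δg_SB(A) = 981477.34 − 981735.75 + 0.3086×1372.3 − 0.04193×2.12×1372.3 = 43.10 mGal
Δg_SB(B) = 981521.86 − 981735.75 + 0.3086×511.1 − 0.04193×2.12×511.1 = -101.60 mGal
Difference = -101.60 − (43.10) = -144.70 mGal

-144.7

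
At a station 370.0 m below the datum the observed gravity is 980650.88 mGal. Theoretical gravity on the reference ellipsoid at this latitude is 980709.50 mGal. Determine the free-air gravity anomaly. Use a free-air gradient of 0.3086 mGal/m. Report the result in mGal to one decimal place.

-172.8

Free-air correction = 0.3086 × -370.0 = -114.18 mGal
Free-air anomaly = 980650.88 − 980709.50 + (-114.18) = -172.80 mGal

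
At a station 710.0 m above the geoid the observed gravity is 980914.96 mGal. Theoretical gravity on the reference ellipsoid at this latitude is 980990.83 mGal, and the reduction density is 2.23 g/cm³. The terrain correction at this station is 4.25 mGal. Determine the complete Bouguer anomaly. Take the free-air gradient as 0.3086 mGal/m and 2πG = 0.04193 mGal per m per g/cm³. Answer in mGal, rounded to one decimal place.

81.1

Free-air correction = 0.3086 × 710.0 = 219.11 mGal
Free-air anomaly = 980914.96 − 980990.83 + (219.11) = 143.24 mGal
Bouguer slab correction = 0.04193 × 2.23 × 710.0 = 66.39 mGal
Simple Bouguer anomaly = 143.24 − (66.39) = 76.85 mGal
Complete Bouguer anomaly = 76.85 + 4.25 = 81.10 mGal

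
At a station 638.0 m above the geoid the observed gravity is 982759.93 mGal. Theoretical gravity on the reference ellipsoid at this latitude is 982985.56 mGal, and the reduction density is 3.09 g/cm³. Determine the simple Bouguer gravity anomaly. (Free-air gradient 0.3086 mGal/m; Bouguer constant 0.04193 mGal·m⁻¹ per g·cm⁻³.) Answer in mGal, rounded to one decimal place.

-111.4

Free-air correction = 0.3086 × 638.0 = 196.89 mGal
Free-air anomaly = 982759.93 − 982985.56 + (196.89) = -28.74 mGal
Bouguer slab correction = 0.04193 × 3.09 × 638.0 = 82.66 mGal
Simple Bouguer anomaly = -28.74 − (82.66) = -111.40 mGal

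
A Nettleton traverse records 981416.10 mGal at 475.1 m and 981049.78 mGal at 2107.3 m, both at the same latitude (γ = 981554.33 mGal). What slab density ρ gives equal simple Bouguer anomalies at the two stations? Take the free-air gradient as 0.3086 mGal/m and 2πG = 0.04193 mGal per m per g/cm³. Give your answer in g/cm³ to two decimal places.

Δg_obs = 981049.78 − 981416.10 = -366.32 mGal over Δh = 2107.3 − 475.1 = 1632.2 m
Equal Bouguer anomalies ⇒ Δg_obs + (0.3086 − 0.04193ρ)·Δh = 0
0.3086 − 0.04193ρ = −Δg_obs/Δh = 0.22443
ρ = (0.3086 − 0.22443) / 0.04193 = 2.01 g/cm³

2.01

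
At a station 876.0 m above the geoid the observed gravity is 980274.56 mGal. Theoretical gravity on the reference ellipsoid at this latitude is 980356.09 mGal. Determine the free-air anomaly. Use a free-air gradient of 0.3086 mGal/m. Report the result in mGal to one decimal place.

Free-air correction = 0.3086 × 876.0 = 270.33 mGal
Free-air anomaly = 980274.56 − 980356.09 + (270.33) = 188.80 mGal

188.8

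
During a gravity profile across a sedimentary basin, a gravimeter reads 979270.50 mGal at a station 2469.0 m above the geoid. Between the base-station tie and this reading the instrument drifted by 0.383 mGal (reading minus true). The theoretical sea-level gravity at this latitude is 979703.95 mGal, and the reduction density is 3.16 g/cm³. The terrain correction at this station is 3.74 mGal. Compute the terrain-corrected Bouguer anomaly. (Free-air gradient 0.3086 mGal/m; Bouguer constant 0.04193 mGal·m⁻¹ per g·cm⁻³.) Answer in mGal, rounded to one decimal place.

4.7

Drift-corrected reading = 979270.50 − (0.383) = 979270.117 mGal
Free-air correction = 0.3086 × 2469.0 = 761.93 mGal
Free-air anomaly = 979270.117 − 979703.95 + (761.93) = 328.097 mGal
Bouguer slab correction = 0.04193 × 3.16 × 2469.0 = 327.14 mGal
Simple Bouguer anomaly = 328.097 − (327.14) = 0.957 mGal
Complete Bouguer anomaly = 0.957 + 3.74 = 4.697 mGal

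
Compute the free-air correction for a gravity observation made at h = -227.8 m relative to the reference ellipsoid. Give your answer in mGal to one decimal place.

Free-air correction = 0.3086 × -227.8 = -70.3 mGal

-70.3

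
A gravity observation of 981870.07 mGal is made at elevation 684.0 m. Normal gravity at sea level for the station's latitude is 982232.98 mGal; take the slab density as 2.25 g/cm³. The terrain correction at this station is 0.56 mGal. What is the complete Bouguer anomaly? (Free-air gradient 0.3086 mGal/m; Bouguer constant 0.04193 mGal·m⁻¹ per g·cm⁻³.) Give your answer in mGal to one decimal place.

Free-air correction = 0.3086 × 684.0 = 211.08 mGal
Free-air anomaly = 981870.07 − 982232.98 + (211.08) = -151.83 mGal
Bouguer slab correction = 0.04193 × 2.25 × 684.0 = 64.53 mGal
Simple Bouguer anomaly = -151.83 − (64.53) = -216.36 mGal
Complete Bouguer anomaly = -216.36 + 0.56 = -215.80 mGal

-215.8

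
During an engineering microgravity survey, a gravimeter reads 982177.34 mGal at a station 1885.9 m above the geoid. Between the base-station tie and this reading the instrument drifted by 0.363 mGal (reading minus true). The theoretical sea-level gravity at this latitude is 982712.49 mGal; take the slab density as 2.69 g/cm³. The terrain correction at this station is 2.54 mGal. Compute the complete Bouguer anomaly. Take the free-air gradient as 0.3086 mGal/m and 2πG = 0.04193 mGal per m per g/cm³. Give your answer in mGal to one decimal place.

-163.7

Drift-corrected reading = 982177.34 − (0.363) = 982176.977 mGal
Free-air correction = 0.3086 × 1885.9 = 581.99 mGal
Free-air anomaly = 982176.977 − 982712.49 + (581.99) = 46.477 mGal
Bouguer slab correction = 0.04193 × 2.69 × 1885.9 = 212.71 mGal
Simple Bouguer anomaly = 46.477 − (212.71) = -166.233 mGal
Complete Bouguer anomaly = -166.233 + 2.54 = -163.693 mGal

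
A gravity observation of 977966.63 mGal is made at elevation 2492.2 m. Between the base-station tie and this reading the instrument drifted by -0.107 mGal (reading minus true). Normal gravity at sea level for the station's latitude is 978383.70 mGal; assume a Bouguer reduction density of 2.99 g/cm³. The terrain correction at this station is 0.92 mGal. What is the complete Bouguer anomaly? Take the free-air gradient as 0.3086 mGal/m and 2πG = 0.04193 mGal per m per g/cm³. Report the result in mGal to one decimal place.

Drift-corrected reading = 977966.63 − (-0.107) = 977966.737 mGal
Free-air correction = 0.3086 × 2492.2 = 769.09 mGal
Free-air anomaly = 977966.737 − 978383.70 + (769.09) = 352.127 mGal
Bouguer slab correction = 0.04193 × 2.99 × 2492.2 = 312.45 mGal
Simple Bouguer anomaly = 352.127 − (312.45) = 39.677 mGal
Complete Bouguer anomaly = 39.677 + 0.92 = 40.597 mGal

40.6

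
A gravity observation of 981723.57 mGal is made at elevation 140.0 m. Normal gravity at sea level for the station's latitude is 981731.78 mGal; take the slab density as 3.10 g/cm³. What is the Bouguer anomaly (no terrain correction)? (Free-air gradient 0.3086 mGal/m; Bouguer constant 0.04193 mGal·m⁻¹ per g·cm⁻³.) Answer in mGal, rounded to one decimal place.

Free-air correction = 0.3086 × 140.0 = 43.20 mGal
Free-air anomaly = 981723.57 − 981731.78 + (43.20) = 34.99 mGal
Bouguer slab correction = 0.04193 × 3.10 × 140.0 = 18.20 mGal
Simple Bouguer anomaly = 34.99 − (18.20) = 16.79 mGal

16.8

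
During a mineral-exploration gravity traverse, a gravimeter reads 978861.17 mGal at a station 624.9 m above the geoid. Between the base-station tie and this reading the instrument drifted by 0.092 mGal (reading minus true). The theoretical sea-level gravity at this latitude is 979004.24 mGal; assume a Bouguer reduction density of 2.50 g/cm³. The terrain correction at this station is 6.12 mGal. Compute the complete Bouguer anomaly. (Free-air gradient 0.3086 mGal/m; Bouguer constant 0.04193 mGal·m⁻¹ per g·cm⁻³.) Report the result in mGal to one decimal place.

-9.7

Drift-corrected reading = 978861.17 − (0.092) = 978861.078 mGal
Free-air correction = 0.3086 × 624.9 = 192.84 mGal
Free-air anomaly = 978861.078 − 979004.24 + (192.84) = 49.678 mGal
Bouguer slab correction = 0.04193 × 2.50 × 624.9 = 65.51 mGal
Simple Bouguer anomaly = 49.678 − (65.51) = -15.832 mGal
Complete Bouguer anomaly = -15.832 + 6.12 = -9.712 mGal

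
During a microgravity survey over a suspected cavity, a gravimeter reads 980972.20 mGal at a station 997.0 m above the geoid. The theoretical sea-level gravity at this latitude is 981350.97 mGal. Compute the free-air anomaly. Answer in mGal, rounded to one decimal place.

Free-air correction = 0.3086 × 997.0 = 307.67 mGal
Free-air anomaly = 980972.20 − 981350.97 + (307.67) = -71.10 mGal

-71.1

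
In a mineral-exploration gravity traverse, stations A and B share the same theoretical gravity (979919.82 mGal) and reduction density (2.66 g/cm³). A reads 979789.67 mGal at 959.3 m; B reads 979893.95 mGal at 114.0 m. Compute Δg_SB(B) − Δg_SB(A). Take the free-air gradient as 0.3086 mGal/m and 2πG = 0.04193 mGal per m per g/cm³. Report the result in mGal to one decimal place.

-62.3

Δg_SB(A) = 979789.67 − 979919.82 + 0.3086×959.3 − 0.04193×2.66×959.3 = 58.90 mGal
Δg_SB(B) = 979893.95 − 979919.82 + 0.3086×114.0 − 0.04193×2.66×114.0 = -3.40 mGal
Difference = -3.40 − (58.90) = -62.30 mGal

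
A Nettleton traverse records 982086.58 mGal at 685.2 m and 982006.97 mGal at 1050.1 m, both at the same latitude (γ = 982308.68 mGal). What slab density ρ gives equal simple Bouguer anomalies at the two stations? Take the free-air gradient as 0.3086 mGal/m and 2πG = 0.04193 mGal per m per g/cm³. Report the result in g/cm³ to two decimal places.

2.16

Δg_obs = 982006.97 − 982086.58 = -79.61 mGal over Δh = 1050.1 − 685.2 = 364.9 m
Equal Bouguer anomalies ⇒ Δg_obs + (0.3086 − 0.04193ρ)·Δh = 0
0.3086 − 0.04193ρ = −Δg_obs/Δh = 0.21817
ρ = (0.3086 − 0.21817) / 0.04193 = 2.16 g/cm³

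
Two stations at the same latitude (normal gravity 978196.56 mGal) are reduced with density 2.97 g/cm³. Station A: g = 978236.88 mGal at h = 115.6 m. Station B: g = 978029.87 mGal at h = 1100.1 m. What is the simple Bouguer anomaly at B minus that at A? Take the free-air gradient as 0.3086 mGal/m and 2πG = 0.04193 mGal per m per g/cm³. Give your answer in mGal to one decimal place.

-25.8

Δg_SB(A) = 978236.88 − 978196.56 + 0.3086×115.6 − 0.04193×2.97×115.6 = 61.60 mGal
Δg_SB(B) = 978029.87 − 978196.56 + 0.3086×1100.1 − 0.04193×2.97×1100.1 = 35.80 mGal
Difference = 35.80 − (61.60) = -25.80 mGal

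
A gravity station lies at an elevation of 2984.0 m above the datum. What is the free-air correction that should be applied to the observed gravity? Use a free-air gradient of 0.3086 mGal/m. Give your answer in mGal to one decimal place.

920.9

Free-air correction = 0.3086 × 2984.0 = 920.9 mGal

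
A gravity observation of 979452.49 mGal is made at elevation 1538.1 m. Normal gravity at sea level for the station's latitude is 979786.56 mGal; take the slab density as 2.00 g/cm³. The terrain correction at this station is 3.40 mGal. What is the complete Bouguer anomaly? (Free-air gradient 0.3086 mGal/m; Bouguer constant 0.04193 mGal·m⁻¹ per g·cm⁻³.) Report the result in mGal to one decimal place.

15.0

Free-air correction = 0.3086 × 1538.1 = 474.66 mGal
Free-air anomaly = 979452.49 − 979786.56 + (474.66) = 140.59 mGal
Bouguer slab correction = 0.04193 × 2.00 × 1538.1 = 128.99 mGal
Simple Bouguer anomaly = 140.59 − (128.99) = 11.60 mGal
Complete Bouguer anomaly = 11.60 + 3.40 = 15.00 mGal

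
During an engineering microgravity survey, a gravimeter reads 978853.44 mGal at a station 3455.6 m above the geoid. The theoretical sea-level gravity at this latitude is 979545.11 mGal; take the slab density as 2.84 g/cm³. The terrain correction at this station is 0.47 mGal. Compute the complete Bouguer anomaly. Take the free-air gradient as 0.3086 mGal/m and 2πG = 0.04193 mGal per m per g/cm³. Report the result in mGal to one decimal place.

Free-air correction = 0.3086 × 3455.6 = 1066.40 mGal
Free-air anomaly = 978853.44 − 979545.11 + (1066.40) = 374.73 mGal
Bouguer slab correction = 0.04193 × 2.84 × 3455.6 = 411.50 mGal
Simple Bouguer anomaly = 374.73 − (411.50) = -36.77 mGal
Complete Bouguer anomaly = -36.77 + 0.47 = -36.30 mGal

-36.3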